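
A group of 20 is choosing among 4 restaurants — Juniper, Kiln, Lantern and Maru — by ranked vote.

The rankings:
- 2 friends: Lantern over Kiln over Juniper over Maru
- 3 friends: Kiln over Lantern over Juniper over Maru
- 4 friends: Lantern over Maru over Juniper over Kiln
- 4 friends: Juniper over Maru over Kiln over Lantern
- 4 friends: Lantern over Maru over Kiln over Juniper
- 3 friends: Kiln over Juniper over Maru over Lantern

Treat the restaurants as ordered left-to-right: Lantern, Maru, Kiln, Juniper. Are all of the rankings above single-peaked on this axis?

no

Axis positions: Lantern=1, Maru=2, Kiln=3, Juniper=4.
Faction 1: ranking walks positions 1-3-4-2; Kiln is ranked above Maru even though Maru lies between Kiln and the peak Lantern on the axis — preferences dip and rise again. Not single-peaked.
Faction 2: ranking walks positions 3-1-4-2; Lantern is ranked above Maru even though Maru lies between Lantern and the peak Kiln on the axis — preferences dip and rise again. Not single-peaked.
Faction 3: ranking walks positions 1-2-4-3; Juniper is ranked above Kiln even though Kiln lies between Juniper and the peak Lantern on the axis — preferences dip and rise again. Not single-peaked.
Faction 4: ranking walks positions 4-2-3-1; Maru is ranked above Kiln even though Kiln lies between Maru and the peak Juniper on the axis — preferences dip and rise again. Not single-peaked.
Faction 5 (peak Lantern at position 1): ranking walks positions 1-2-3-4, expanding outward from the peak — single-peaked.
Faction 6 (peak Kiln at position 3): ranking walks positions 3-4-2-1, expanding outward from the peak — single-peaked.
Faction 1 violates single-peakedness, so the profile is not single-peaked on this axis.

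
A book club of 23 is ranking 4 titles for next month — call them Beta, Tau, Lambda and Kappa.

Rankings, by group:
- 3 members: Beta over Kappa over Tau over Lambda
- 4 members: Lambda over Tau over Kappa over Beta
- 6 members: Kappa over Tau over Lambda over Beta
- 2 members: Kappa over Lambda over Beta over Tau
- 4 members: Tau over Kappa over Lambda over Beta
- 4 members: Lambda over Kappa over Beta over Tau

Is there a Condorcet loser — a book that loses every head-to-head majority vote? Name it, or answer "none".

Beta

Head-to-head results (23 members):
Beta vs Tau: Beta is ranked higher on 3+2+4 = 9 ballots, Tau on 14. Tau wins 14–9.
Beta vs Lambda: Beta is ranked higher on 3 ballots, Lambda on 20. Lambda wins 20–3.
Beta vs Kappa: Beta is ranked higher on 3 ballots, Kappa on 20. Kappa wins 20–3.
Tau vs Lambda: Tau preferred on 3+6+4 = 13 ballots; Tau wins 13–10.
Tau vs Kappa: Kappa, 15–8.
Lambda vs Kappa: Kappa wins 15–8.
Beta loses to every other book — it is the Condorcet loser.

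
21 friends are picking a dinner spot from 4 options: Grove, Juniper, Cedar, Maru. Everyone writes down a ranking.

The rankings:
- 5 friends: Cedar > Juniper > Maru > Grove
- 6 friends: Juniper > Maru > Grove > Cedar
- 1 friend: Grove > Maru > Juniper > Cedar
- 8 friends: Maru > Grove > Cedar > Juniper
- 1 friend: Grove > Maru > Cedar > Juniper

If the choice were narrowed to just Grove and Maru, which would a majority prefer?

Maru

Ballots ranking Grove above Maru: 1 + 1 = 2.
Ballots ranking Maru above Grove: 21 − 2 = 19.
Maru wins the head-to-head 19–2.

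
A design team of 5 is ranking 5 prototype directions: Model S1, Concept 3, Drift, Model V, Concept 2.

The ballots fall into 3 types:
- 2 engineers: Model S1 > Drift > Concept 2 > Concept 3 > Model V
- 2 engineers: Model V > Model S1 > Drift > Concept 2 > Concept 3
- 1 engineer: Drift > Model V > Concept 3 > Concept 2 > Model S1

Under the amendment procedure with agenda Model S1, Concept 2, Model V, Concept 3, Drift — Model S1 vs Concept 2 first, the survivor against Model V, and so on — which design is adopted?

Drift

Round 1: Model S1 vs Concept 2 — 4–1, Model S1 advances.
Round 2: Model S1 vs Model V — 2–3, Model V advances.
Round 3: Model V vs Concept 3 — 3–2, Model V advances.
Round 4: Model V vs Drift — 2–3, Drift advances.
Drift survives the agenda.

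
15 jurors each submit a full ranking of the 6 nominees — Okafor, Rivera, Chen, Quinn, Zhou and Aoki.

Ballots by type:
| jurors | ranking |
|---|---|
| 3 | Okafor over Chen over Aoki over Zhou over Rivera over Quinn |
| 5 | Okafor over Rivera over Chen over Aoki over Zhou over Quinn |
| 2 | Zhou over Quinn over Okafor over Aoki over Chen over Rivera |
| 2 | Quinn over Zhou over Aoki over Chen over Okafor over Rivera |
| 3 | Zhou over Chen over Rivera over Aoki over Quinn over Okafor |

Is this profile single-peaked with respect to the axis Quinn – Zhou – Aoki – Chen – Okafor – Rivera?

no

Axis positions: Quinn=1, Zhou=2, Aoki=3, Chen=4, Okafor=5, Rivera=6.
Type 1 (peak Okafor at position 5): ranking walks positions 5-4-3-2-6-1, expanding outward from the peak — single-peaked.
Type 2 (peak Okafor at position 5): ranking walks positions 5-6-4-3-2-1, expanding outward from the peak — single-peaked.
Type 3: ranking walks positions 2-1-5-3-4-6; Okafor is ranked above Aoki even though Aoki lies between Okafor and the peak Zhou on the axis — preferences dip and rise again. Not single-peaked.
Type 4 (peak Quinn at position 1): ranking walks positions 1-2-3-4-5-6, expanding outward from the peak — single-peaked.
Type 5: ranking walks positions 2-4-6-3-1-5; Chen is ranked above Aoki even though Aoki lies between Chen and the peak Zhou on the axis — preferences dip and rise again. Not single-peaked.
Type 3 violates single-peakedness, so the profile is not single-peaked on this axis.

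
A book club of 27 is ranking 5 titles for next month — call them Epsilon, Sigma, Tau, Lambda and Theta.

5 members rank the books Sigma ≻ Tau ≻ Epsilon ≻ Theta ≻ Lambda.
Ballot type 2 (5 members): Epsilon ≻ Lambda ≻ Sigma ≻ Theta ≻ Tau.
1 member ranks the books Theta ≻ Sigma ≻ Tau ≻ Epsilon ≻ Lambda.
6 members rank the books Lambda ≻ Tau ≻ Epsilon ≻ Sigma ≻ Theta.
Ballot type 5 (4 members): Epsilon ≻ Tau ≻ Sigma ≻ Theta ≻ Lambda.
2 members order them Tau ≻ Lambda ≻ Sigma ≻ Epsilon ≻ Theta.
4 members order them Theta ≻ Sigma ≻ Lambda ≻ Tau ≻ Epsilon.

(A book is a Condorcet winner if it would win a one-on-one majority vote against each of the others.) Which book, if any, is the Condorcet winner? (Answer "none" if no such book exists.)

Check each pair by majority over 27 ballots:
Epsilon vs Sigma: 15 to 12, Epsilon.
Epsilon vs Tau: 5+4 = 9 for Epsilon, 18 for Tau — Tau by 18–9.
Epsilon vs Lambda: Epsilon preferred on 5+5+1+4 = 15 ballots; Epsilon wins 15–12.
Epsilon vs Theta: Epsilon is ranked higher on 5+5+6+4+2 = 22 ballots, Theta on 5. Epsilon wins 22–5.
Sigma vs Tau: Sigma is ranked higher on 5+5+1+4 = 15 ballots, Tau on 12. Sigma wins 15–12.
Sigma vs Lambda: 5+1+4+4 = 14 for Sigma, 13 for Lambda — Sigma by 14–13.
Sigma vs Theta: Sigma is ranked higher on 5+5+6+4+2 = 22 ballots, Theta on 5. Sigma wins 22–5.
Tau vs Lambda: Tau is ranked higher on 5+1+4+2 = 12 ballots, Lambda on 15. Lambda wins 15–12.
Tau vs Theta: 5+6+4+2 = 17 for Tau, 10 for Theta — Tau by 17–10.
Lambda vs Theta: 13 to 14, Theta.
Each book drops at least one matchup (Epsilon loses to Tau; Sigma loses to Epsilon; Tau loses to Sigma; Lambda loses to Epsilon; Theta loses to Epsilon); the cycle Epsilon → Sigma → Tau → Epsilon rules out a Condorcet winner.

none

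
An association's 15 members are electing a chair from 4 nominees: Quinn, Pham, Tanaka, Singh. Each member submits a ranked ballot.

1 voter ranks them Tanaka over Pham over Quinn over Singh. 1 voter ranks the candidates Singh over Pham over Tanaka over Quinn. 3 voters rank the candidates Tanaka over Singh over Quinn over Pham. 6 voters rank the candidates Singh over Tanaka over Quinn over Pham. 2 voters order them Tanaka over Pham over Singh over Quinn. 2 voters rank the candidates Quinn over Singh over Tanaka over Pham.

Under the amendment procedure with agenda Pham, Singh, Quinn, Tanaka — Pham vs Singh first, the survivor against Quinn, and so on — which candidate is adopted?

Singh

Round 1: Pham vs Singh — 3–12, Singh advances.
Round 2: Singh vs Quinn — 12–3, Singh advances.
Round 3: Singh vs Tanaka — 9–6, Singh advances.
The agenda winner is Singh.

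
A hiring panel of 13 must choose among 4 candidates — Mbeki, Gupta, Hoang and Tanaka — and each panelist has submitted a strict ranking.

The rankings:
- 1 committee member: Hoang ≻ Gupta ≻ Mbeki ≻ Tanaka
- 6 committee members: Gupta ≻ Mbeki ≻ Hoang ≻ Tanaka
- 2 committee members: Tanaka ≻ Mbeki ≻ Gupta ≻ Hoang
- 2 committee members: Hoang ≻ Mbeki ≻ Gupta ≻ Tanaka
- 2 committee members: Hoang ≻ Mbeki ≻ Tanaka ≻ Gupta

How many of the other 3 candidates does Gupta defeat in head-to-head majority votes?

Gupta against each rival (13 committee members):
Gupta vs Mbeki: Gupta, 7–6.
Gupta vs Hoang: Gupta is ranked higher on 6+2 = 8 ballots, Hoang on 5. Gupta wins 8–5.
Gupta vs Tanaka: Gupta wins 9–4.
Gupta beats Mbeki, Hoang, Tanaka — 3 pairwise wins.

3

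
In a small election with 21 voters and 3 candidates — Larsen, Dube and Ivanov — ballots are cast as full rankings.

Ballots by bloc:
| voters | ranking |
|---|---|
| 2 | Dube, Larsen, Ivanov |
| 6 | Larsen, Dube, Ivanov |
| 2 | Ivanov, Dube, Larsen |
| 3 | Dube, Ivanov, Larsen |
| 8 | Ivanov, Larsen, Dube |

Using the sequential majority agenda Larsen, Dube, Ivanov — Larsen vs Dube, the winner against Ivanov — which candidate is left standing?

Round 1: Larsen vs Dube — 14–7, Larsen advances.
Round 2: Larsen vs Ivanov — 8–13, Ivanov advances.
Ivanov survives the agenda.

Ivanov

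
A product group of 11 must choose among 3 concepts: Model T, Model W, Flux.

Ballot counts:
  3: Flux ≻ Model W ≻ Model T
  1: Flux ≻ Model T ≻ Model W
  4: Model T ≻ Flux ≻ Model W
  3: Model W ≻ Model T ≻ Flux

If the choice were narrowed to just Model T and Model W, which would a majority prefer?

Ballots ranking Model T above Model W: 1 + 4 = 5.
Ballots ranking Model W above Model T: 11 − 5 = 6.
Model W wins the head-to-head 6–5.

Model W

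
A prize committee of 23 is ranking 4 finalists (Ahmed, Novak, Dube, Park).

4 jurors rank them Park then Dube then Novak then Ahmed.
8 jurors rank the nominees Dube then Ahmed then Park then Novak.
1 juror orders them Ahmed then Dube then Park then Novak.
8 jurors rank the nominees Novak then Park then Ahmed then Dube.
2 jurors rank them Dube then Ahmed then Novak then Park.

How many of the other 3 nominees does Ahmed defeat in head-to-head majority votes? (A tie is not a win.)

Ahmed against each rival (23 jurors):
Ahmed vs Novak: 8+1+2 = 11 for Ahmed, 12 for Novak — Novak by 12–11.
Ahmed–Dube: Dube 14–9.
Ahmed vs Park: Park, 12–11.
Ahmed beats no one; loses to Novak, Dube, Park — 0 pairwise wins.

0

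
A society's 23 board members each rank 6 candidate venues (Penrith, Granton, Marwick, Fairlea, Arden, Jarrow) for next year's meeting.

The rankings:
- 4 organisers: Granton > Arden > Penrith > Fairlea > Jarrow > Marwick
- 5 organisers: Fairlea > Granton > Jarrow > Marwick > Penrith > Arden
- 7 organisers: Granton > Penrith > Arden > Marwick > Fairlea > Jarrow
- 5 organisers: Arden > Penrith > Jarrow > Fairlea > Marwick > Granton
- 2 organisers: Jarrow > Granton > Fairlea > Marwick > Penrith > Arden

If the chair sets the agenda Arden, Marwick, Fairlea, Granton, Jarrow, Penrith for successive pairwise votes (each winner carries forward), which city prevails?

Round 1: Arden vs Marwick — 16–7, Arden advances.
Round 2: Arden vs Fairlea — 16–7, Arden advances.
Round 3: Arden vs Granton — 5–18, Granton advances.
Round 4: Granton vs Jarrow — 16–7, Granton advances.
Round 5: Granton vs Penrith — 18–5, Granton advances.
Granton survives the agenda.

Granton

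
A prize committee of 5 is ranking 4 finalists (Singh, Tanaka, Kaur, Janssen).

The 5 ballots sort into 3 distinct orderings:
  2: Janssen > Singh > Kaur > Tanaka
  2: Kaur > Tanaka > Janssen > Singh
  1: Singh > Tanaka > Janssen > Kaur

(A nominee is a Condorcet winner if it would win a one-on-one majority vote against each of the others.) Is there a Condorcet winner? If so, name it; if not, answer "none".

Check each pair by majority over 5 ballots:
Singh vs Tanaka: Singh, 3–2.
Singh vs Kaur: Singh, 3–2.
Singh vs Janssen: Janssen wins 4–1.
Tanaka–Kaur: Kaur 4–1.
Tanaka–Janssen: Tanaka 3–2.
Kaur vs Janssen: Janssen, 3–2.
Each nominee drops at least one matchup (Singh loses to Janssen; Tanaka loses to Singh; Kaur loses to Singh; Janssen loses to Tanaka); the cycle Singh → Tanaka → Janssen → Singh rules out a Condorcet winner.

none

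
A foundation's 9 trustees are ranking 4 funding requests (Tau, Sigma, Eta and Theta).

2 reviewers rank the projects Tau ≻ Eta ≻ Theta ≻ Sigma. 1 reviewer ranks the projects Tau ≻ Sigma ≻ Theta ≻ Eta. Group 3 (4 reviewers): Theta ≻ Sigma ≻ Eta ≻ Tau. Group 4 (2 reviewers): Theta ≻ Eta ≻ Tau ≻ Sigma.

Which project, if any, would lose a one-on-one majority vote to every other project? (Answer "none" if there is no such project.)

Head-to-head results (9 reviewers):
Tau vs Sigma: 2+1+2 = 5 for Tau, 4 for Sigma — Tau by 5–4.
Tau vs Eta: Eta, 6–3.
Tau–Theta: Theta 6–3.
Sigma vs Eta: 1+4 = 5 for Sigma, 4 for Eta — Sigma by 5–4.
Sigma vs Theta: 1 for Sigma, 8 for Theta — Theta by 8–1.
Eta vs Theta: 2 to 7, Theta.
Every project wins at least one matchup (Tau beats Sigma; Sigma beats Eta; Eta beats Tau; Theta beats Tau), so there is no Condorcet loser.

none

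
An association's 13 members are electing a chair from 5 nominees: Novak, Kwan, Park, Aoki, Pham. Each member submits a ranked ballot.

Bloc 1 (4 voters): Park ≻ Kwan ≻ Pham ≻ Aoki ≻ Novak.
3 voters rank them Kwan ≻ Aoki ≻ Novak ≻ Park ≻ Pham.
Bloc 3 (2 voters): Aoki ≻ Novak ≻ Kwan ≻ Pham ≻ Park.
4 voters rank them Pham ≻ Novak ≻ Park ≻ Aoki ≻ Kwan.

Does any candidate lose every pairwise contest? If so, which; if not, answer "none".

none

Pairwise majorities:
Novak–Kwan: Kwan 7–6.
Novak–Park: Novak 9–4.
Novak vs Aoki: Novak is ranked higher on 4 ballots, Aoki on 9. Aoki wins 9–4.
Novak vs Pham: Pham, 8–5.
Kwan vs Park: Park wins 8–5.
Kwan vs Aoki: Kwan wins 7–6.
Kwan vs Pham: 9 to 4, Kwan.
Park vs Aoki: Park wins 8–5.
Park vs Pham: Park wins 7–6.
Aoki vs Pham: Aoki preferred on 3+2 = 5 ballots; Pham wins 8–5.
No candidate is winless: Novak beats Park; Kwan beats Novak; Park beats Kwan; Aoki beats Novak; Pham beats Novak. There is no Condorcet loser.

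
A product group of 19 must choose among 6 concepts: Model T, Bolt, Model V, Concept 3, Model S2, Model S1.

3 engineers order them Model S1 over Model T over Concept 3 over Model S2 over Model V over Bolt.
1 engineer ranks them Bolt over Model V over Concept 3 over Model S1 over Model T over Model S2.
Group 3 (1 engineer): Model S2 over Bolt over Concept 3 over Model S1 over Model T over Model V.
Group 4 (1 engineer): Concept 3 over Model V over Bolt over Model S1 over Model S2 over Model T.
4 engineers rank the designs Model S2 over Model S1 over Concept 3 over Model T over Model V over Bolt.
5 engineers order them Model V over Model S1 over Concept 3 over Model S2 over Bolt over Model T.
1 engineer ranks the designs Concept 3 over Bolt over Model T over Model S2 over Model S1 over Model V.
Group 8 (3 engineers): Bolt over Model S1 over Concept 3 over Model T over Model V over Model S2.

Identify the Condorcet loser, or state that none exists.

none

Pairwise majorities:
Model T vs Bolt: 7 to 12, Bolt.
Model T vs Model V: Model T, 12–7.
Model T vs Concept 3: Concept 3, 16–3.
Model T–Model S2: Model S2 11–8.
Model T vs Model S1: 1 for Model T, 18 for Model S1 — Model S1 by 18–1.
Bolt vs Model V: Model V wins 13–6.
Bolt vs Concept 3: Bolt is ranked higher on 1+1+3 = 5 ballots, Concept 3 on 14. Concept 3 wins 14–5.
Bolt vs Model S2: Bolt preferred on 1+1+1+3 = 6 ballots; Model S2 wins 13–6.
Bolt vs Model S1: Bolt preferred on 1+1+1+1+3 = 7 ballots; Model S1 wins 12–7.
Model V vs Concept 3: 6 to 13, Concept 3.
Model V vs Model S2: Model V, 10–9.
Model V vs Model S1: Model S1 wins 12–7.
Concept 3 vs Model S2: Concept 3 is ranked higher on 3+1+1+5+1+3 = 14 ballots, Model S2 on 5. Concept 3 wins 14–5.
Concept 3 vs Model S1: 4 to 15, Model S1.
Model S2 vs Model S1: Model S1, 13–6.
Every design wins at least one matchup (Model T beats Model V; Bolt beats Model T; Model V beats Bolt; Concept 3 beats Model T; Model S2 beats Model T; Model S1 beats Model T), so there is no Condorcet loser.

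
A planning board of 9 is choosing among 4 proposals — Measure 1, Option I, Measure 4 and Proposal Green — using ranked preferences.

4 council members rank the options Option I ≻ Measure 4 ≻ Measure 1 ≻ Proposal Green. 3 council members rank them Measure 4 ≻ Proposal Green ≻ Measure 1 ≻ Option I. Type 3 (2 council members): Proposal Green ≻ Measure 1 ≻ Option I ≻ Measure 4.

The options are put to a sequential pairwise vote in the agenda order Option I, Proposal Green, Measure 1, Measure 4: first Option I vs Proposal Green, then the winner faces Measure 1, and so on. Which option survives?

Round 1: Option I vs Proposal Green — 4–5, Proposal Green advances.
Round 2: Proposal Green vs Measure 1 — 5–4, Proposal Green advances.
Round 3: Proposal Green vs Measure 4 — 2–7, Measure 4 advances.
Measure 4 survives the agenda.

Measure 4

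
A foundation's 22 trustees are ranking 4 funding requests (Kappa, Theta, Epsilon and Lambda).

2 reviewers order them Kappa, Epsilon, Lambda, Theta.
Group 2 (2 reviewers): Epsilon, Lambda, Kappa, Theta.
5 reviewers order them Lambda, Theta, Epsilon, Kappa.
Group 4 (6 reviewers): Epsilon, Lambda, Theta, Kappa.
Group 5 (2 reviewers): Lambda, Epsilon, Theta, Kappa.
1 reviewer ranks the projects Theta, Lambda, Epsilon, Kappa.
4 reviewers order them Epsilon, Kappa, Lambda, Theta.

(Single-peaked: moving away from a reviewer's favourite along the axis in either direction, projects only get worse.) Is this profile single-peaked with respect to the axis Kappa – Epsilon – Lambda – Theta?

Axis positions: Kappa=1, Epsilon=2, Lambda=3, Theta=4.
Group 1 (peak Kappa at position 1): ranking walks positions 1-2-3-4, expanding outward from the peak — single-peaked.
Group 2 (peak Epsilon at position 2): ranking walks positions 2-3-1-4, expanding outward from the peak — single-peaked.
Group 3 (peak Lambda at position 3): ranking walks positions 3-4-2-1, expanding outward from the peak — single-peaked.
Group 4 (peak Epsilon at position 2): ranking walks positions 2-3-4-1, expanding outward from the peak — single-peaked.
Group 5 (peak Lambda at position 3): ranking walks positions 3-2-4-1, expanding outward from the peak — single-peaked.
Group 6 (peak Theta at position 4): ranking walks positions 4-3-2-1, expanding outward from the peak — single-peaked.
Group 7 (peak Epsilon at position 2): ranking walks positions 2-1-3-4, expanding outward from the peak — single-peaked.
Every ranking is single-peaked on this axis.

yes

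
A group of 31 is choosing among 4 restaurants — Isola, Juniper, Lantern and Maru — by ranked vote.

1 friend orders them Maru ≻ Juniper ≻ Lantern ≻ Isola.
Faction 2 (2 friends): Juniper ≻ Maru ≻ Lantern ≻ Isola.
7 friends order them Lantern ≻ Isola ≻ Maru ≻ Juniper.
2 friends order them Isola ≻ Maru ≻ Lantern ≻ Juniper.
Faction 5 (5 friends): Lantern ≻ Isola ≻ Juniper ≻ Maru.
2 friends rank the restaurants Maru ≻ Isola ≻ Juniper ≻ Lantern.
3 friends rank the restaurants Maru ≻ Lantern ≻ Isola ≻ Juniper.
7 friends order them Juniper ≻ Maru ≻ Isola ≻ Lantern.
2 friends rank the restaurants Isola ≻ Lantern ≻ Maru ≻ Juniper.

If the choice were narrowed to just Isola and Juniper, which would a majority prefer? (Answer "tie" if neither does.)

Ballots ranking Isola above Juniper: 7 + 2 + 5 + 2 + 3 + 2 = 21.
Ballots ranking Juniper above Isola: 31 − 21 = 10.
Isola wins the head-to-head 21–10.

Isola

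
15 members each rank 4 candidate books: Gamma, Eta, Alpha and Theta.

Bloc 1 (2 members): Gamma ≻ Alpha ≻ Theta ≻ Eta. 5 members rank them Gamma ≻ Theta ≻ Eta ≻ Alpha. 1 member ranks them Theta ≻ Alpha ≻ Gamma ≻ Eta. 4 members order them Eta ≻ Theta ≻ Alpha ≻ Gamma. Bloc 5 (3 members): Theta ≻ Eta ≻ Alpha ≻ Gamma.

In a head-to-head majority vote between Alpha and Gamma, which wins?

Alpha

Ballots ranking Alpha above Gamma: 1 + 4 + 3 = 8.
Ballots ranking Gamma above Alpha: 15 − 8 = 7.
Alpha wins the head-to-head 8–7.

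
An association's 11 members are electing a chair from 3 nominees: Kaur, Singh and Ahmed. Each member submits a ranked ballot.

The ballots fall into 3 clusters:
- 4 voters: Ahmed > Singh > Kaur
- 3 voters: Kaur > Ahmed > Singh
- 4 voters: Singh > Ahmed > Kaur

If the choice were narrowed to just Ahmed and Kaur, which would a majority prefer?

Ahmed

Ballots ranking Ahmed above Kaur: 4 + 4 = 8.
Ballots ranking Kaur above Ahmed: 11 − 8 = 3.
Ahmed wins the head-to-head 8–3.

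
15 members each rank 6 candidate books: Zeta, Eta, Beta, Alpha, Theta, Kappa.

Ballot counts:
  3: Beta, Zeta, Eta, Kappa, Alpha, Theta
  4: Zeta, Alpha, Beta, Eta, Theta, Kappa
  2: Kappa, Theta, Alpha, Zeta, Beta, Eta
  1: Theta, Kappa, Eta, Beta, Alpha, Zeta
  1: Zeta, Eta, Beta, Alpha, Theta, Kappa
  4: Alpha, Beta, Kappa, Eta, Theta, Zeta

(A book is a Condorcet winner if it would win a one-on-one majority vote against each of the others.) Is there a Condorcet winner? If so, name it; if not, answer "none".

none

Pairwise majorities:
Zeta vs Eta: Zeta wins 10–5.
Zeta–Beta: Beta 8–7.
Zeta vs Alpha: Zeta is ranked higher on 3+4+1 = 8 ballots, Alpha on 7. Zeta wins 8–7.
Zeta vs Theta: Zeta, 8–7.
Zeta vs Kappa: Zeta is ranked higher on 3+4+1 = 8 ballots, Kappa on 7. Zeta wins 8–7.
Eta vs Beta: Beta, 13–2.
Eta vs Alpha: 3+1+1 = 5 for Eta, 10 for Alpha — Alpha by 10–5.
Eta vs Theta: Eta preferred on 3+4+1+4 = 12 ballots; Eta wins 12–3.
Eta vs Kappa: Eta, 8–7.
Beta–Alpha: Alpha 10–5.
Beta vs Theta: 3+4+1+4 = 12 for Beta, 3 for Theta — Beta by 12–3.
Beta vs Kappa: 12 to 3, Beta.
Alpha vs Theta: Alpha, 12–3.
Alpha vs Kappa: 9 to 6, Alpha.
Theta vs Kappa: Kappa wins 9–6.
Each book drops at least one matchup (Zeta loses to Beta; Eta loses to Zeta; Beta loses to Alpha; Alpha loses to Zeta; Theta loses to Zeta; Kappa loses to Zeta); the cycle Zeta > Alpha > Beta > Zeta rules out a Condorcet winner.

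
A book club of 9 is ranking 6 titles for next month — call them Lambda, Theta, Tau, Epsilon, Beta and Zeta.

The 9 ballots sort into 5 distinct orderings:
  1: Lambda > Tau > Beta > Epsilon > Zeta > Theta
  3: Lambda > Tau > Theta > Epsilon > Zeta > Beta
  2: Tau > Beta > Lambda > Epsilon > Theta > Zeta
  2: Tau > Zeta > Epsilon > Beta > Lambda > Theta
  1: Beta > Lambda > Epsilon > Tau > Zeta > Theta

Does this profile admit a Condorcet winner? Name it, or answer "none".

none

Check each pair by majority over 9 ballots:
Lambda vs Theta: Lambda preferred on 1+3+2+2+1 = 9 ballots; Lambda wins 9–0.
Lambda vs Tau: Lambda is ranked higher on 1+3+1 = 5 ballots, Tau on 4. Lambda wins 5–4.
Lambda vs Epsilon: Lambda preferred on 1+3+2+1 = 7 ballots; Lambda wins 7–2.
Lambda vs Beta: Lambda is ranked higher on 1+3 = 4 ballots, Beta on 5. Beta wins 5–4.
Lambda vs Zeta: Lambda is ranked higher on 1+3+2+1 = 7 ballots, Zeta on 2. Lambda wins 7–2.
Theta vs Tau: 0 to 9, Tau.
Theta vs Epsilon: 3 for Theta, 6 for Epsilon — Epsilon by 6–3.
Theta vs Beta: 3 for Theta, 6 for Beta — Beta by 6–3.
Theta vs Zeta: 3+2 = 5 for Theta, 4 for Zeta — Theta by 5–4.
Tau vs Epsilon: Tau preferred on 1+3+2+2 = 8 ballots; Tau wins 8–1.
Tau vs Beta: 1+3+2+2 = 8 for Tau, 1 for Beta — Tau by 8–1.
Tau vs Zeta: Tau preferred on 1+3+2+2+1 = 9 ballots; Tau wins 9–0.
Epsilon vs Beta: Epsilon is ranked higher on 3+2 = 5 ballots, Beta on 4. Epsilon wins 5–4.
Epsilon vs Zeta: Epsilon is ranked higher on 1+3+2+1 = 7 ballots, Zeta on 2. Epsilon wins 7–2.
Beta vs Zeta: 4 to 5, Zeta.
Each book drops at least one matchup (Lambda loses to Beta; Theta loses to Lambda; Tau loses to Lambda; Epsilon loses to Lambda; Beta loses to Tau; Zeta loses to Lambda); the cycle Lambda → Tau → Beta → Lambda rules out a Condorcet winner.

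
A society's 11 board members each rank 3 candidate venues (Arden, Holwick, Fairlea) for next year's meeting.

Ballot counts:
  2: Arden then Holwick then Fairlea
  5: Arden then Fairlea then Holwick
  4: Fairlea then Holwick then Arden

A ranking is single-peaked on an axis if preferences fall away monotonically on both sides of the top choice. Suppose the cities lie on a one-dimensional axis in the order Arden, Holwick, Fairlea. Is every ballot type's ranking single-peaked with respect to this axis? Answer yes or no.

no

Axis positions: Arden=1, Holwick=2, Fairlea=3.
Ballot type 1 (peak Arden at position 1): ranking walks positions 1-2-3, expanding outward from the peak — single-peaked.
Ballot type 2: ranking walks positions 1-3-2; Fairlea is ranked above Holwick even though Holwick lies between Fairlea and the peak Arden on the axis — preferences dip and rise again. Not single-peaked.
Ballot type 3 (peak Fairlea at position 3): ranking walks positions 3-2-1, expanding outward from the peak — single-peaked.
Ballot type 2 violates single-peakedness, so the profile is not single-peaked on this axis.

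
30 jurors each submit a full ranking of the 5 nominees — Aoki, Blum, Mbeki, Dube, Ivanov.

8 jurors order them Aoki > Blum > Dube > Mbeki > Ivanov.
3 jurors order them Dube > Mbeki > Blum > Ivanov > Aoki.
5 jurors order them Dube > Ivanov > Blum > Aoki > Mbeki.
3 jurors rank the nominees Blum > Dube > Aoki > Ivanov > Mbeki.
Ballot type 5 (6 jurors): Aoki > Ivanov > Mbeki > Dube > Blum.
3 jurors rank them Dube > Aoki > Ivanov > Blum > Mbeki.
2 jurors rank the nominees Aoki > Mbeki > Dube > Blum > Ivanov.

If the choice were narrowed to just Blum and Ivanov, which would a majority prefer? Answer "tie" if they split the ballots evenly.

Ballots ranking Blum above Ivanov: 8 + 3 + 3 + 2 = 16.
Ballots ranking Ivanov above Blum: 30 − 16 = 14.
Blum wins the head-to-head 16–14.

Blum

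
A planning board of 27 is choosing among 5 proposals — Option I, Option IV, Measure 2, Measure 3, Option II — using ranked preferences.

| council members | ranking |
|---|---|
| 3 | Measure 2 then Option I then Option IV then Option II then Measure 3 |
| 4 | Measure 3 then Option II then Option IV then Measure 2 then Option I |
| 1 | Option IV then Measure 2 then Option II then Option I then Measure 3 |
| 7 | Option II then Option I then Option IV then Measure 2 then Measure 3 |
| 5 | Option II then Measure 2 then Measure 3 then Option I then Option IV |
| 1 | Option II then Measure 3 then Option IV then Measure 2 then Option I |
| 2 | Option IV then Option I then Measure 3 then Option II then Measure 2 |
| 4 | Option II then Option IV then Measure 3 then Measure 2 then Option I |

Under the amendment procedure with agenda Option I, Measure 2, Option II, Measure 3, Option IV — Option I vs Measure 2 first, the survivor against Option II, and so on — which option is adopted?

Round 1: Option I vs Measure 2 — 9–18, Measure 2 advances.
Round 2: Measure 2 vs Option II — 4–23, Option II advances.
Round 3: Option II vs Measure 3 — 21–6, Option II advances.
Round 4: Option II vs Option IV — 21–6, Option II advances.
The agenda winner is Option II.

Option II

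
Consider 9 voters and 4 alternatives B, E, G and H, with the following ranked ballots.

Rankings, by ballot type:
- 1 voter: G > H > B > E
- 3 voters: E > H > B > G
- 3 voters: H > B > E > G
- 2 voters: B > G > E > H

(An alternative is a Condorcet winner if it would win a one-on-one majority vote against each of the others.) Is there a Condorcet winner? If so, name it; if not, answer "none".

none

Head-to-head results (9 voters):
B vs E: B, 6–3.
B vs G: B wins 8–1.
B–H: H 7–2.
E–G: E 6–3.
E vs H: E, 5–4.
G vs H: H wins 6–3.
Each alternative drops at least one matchup (B loses to H; E loses to B; G loses to B; H loses to E); the cycle B → E → H → B rules out a Condorcet winner.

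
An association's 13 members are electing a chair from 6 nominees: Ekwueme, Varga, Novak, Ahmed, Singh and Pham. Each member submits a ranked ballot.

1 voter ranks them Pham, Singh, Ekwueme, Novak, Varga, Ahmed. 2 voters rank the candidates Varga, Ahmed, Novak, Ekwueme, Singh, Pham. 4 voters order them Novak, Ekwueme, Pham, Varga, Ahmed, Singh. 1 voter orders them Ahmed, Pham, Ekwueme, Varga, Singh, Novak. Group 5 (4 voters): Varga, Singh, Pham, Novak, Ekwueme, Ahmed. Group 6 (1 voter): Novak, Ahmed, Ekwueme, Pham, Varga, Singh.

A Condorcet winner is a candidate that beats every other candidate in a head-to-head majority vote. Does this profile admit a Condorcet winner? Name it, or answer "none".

Check each pair by majority over 13 ballots:
Ekwueme vs Varga: Ekwueme, 7–6.
Ekwueme vs Novak: Novak, 11–2.
Ekwueme vs Ahmed: Ekwueme preferred on 1+4+4 = 9 ballots; Ekwueme wins 9–4.
Ekwueme vs Singh: 2+4+1+1 = 8 for Ekwueme, 5 for Singh — Ekwueme by 8–5.
Ekwueme vs Pham: Ekwueme wins 7–6.
Varga–Novak: Varga 7–6.
Varga vs Ahmed: Varga, 11–2.
Varga vs Singh: Varga, 12–1.
Varga vs Pham: 2+4 = 6 for Varga, 7 for Pham — Pham by 7–6.
Novak–Ahmed: Novak 10–3.
Novak vs Singh: 7 to 6, Novak.
Novak vs Pham: Novak, 7–6.
Ahmed–Singh: Ahmed 8–5.
Ahmed–Pham: Pham 9–4.
Singh–Pham: Pham 7–6.
Each candidate drops at least one matchup (Ekwueme loses to Novak; Varga loses to Ekwueme; Novak loses to Varga; Ahmed loses to Ekwueme; Singh loses to Ekwueme; Pham loses to Ekwueme); the cycle Ekwueme beats Varga beats Novak beats Ekwueme rules out a Condorcet winner.

none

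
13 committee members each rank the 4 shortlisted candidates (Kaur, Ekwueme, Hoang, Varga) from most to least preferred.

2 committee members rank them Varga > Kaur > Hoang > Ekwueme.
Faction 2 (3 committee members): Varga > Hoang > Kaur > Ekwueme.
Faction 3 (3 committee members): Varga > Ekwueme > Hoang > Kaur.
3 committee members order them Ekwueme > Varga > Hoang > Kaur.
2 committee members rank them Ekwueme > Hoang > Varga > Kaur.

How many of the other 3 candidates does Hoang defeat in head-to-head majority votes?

Hoang against each rival (13 committee members):
Hoang vs Kaur: Hoang preferred on 3+3+3+2 = 11 ballots; Hoang wins 11–2.
Hoang vs Ekwueme: 2+3 = 5 for Hoang, 8 for Ekwueme — Ekwueme by 8–5.
Hoang–Varga: Varga 11–2.
Hoang beats Kaur; loses to Ekwueme, Varga — 1 pairwise win.

1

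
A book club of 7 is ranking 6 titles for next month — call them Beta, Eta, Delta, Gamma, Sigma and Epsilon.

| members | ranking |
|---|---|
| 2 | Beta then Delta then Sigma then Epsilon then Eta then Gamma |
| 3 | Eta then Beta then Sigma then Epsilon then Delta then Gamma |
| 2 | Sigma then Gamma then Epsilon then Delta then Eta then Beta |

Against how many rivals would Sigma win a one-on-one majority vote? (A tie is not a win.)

Sigma against each rival (7 members):
Sigma vs Beta: Beta wins 5–2.
Sigma–Eta: Sigma 4–3.
Sigma vs Delta: 3+2 = 5 for Sigma, 2 for Delta — Sigma by 5–2.
Sigma vs Gamma: Sigma, 7–0.
Sigma vs Epsilon: 7 to 0, Sigma.
Sigma beats Eta, Delta, Gamma, Epsilon; loses to Beta — 4 pairwise wins.

4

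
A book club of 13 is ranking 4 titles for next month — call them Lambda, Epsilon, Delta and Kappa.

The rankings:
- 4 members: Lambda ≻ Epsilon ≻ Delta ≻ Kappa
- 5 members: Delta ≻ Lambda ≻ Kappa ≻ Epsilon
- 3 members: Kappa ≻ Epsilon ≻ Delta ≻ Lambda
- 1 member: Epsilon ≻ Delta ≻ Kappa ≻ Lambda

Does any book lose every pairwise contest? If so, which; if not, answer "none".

Pairwise majorities:
Lambda vs Epsilon: 4+5 = 9 for Lambda, 4 for Epsilon — Lambda by 9–4.
Lambda vs Delta: Delta, 9–4.
Lambda vs Kappa: Lambda wins 9–4.
Epsilon vs Delta: Epsilon, 8–5.
Epsilon vs Kappa: Epsilon is ranked higher on 4+1 = 5 ballots, Kappa on 8. Kappa wins 8–5.
Delta vs Kappa: Delta wins 10–3.
Every book wins at least one matchup (Lambda beats Epsilon; Epsilon beats Delta; Delta beats Lambda; Kappa beats Epsilon), so there is no Condorcet loser.

none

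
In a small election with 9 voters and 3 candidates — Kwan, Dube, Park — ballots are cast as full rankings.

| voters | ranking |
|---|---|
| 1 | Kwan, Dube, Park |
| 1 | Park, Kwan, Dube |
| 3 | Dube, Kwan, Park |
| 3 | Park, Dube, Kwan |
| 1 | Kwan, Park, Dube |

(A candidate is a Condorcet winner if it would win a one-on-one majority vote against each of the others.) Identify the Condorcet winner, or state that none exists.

none

Pairwise majorities:
Kwan vs Dube: Kwan preferred on 1+1+1 = 3 ballots; Dube wins 6–3.
Kwan vs Park: 1+3+1 = 5 for Kwan, 4 for Park — Kwan by 5–4.
Dube vs Park: Dube preferred on 1+3 = 4 ballots; Park wins 5–4.
No candidate is unbeaten: Kwan loses to Dube; Dube loses to Park; Park loses to Kwan. In particular Kwan > Park > Dube > Kwan is a majority cycle — no Condorcet winner exists.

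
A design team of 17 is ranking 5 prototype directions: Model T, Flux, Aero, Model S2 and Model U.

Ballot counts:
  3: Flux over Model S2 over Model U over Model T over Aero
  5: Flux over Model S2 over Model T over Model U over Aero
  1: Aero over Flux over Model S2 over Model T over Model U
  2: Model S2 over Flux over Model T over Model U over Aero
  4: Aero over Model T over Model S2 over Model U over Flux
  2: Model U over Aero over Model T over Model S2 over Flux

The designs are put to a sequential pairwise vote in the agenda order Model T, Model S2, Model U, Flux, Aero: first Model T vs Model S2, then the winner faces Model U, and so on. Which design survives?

Round 1: Model T vs Model S2 — 6–11, Model S2 advances.
Round 2: Model S2 vs Model U — 15–2, Model S2 advances.
Round 3: Model S2 vs Flux — 8–9, Flux advances.
Round 4: Flux vs Aero — 10–7, Flux advances.
Flux survives the agenda.

Flux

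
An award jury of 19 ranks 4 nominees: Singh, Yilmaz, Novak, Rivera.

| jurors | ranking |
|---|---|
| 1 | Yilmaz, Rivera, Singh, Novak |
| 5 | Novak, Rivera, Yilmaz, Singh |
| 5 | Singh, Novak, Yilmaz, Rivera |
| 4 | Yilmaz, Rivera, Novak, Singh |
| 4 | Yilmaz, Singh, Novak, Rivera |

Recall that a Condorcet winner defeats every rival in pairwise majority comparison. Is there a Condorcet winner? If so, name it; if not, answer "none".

none

Check each pair by majority over 19 ballots:
Singh–Yilmaz: Yilmaz 14–5.
Singh vs Novak: Singh, 10–9.
Singh vs Rivera: Rivera wins 10–9.
Yilmaz vs Novak: Novak, 10–9.
Yilmaz vs Rivera: Yilmaz, 14–5.
Novak–Rivera: Novak 14–5.
No nominee is unbeaten: Singh loses to Yilmaz; Yilmaz loses to Novak; Novak loses to Singh; Rivera loses to Yilmaz. In particular Singh → Novak → Yilmaz → Singh is a majority cycle — no Condorcet winner exists.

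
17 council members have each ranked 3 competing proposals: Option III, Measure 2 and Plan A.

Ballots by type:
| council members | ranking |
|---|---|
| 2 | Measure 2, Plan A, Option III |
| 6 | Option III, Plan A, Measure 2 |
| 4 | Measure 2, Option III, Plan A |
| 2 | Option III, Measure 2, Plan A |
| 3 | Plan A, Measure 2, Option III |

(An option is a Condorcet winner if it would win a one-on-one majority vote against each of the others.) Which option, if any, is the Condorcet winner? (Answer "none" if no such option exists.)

Head-to-head results (17 council members):
Option III vs Measure 2: 6+2 = 8 for Option III, 9 for Measure 2 — Measure 2 by 9–8.
Option III vs Plan A: 6+4+2 = 12 for Option III, 5 for Plan A — Option III by 12–5.
Measure 2 vs Plan A: 8 to 9, Plan A.
Every option loses at least once (Option III loses to Measure 2; Measure 2 loses to Plan A; Plan A loses to Option III). The majority relation contains the cycle Option III > Plan A > Measure 2 > Option III, so there is no Condorcet winner.

none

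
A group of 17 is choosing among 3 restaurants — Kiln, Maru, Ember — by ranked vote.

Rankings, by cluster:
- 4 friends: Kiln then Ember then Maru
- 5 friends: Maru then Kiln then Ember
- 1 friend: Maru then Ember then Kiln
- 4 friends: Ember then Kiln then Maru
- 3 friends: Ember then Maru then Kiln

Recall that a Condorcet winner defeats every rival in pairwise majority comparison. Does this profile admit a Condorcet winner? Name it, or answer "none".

Head-to-head results (17 friends):
Kiln vs Maru: 8 to 9, Maru.
Kiln vs Ember: Kiln preferred on 4+5 = 9 ballots; Kiln wins 9–8.
Maru vs Ember: 6 to 11, Ember.
Each restaurant drops at least one matchup (Kiln loses to Maru; Maru loses to Ember; Ember loses to Kiln); the cycle Kiln beats Ember beats Maru beats Kiln rules out a Condorcet winner.

none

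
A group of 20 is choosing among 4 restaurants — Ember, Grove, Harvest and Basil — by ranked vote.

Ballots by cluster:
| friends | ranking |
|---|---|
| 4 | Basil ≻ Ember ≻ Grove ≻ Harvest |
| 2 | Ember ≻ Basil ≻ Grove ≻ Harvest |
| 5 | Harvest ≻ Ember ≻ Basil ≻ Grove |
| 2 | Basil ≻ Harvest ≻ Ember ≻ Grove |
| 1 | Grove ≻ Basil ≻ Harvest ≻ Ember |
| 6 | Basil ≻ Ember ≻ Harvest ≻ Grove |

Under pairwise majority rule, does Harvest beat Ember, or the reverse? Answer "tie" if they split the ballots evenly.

Ballots ranking Harvest above Ember: 5 + 2 + 1 = 8.
Ballots ranking Ember above Harvest: 20 − 8 = 12.
Ember wins the head-to-head 12–8.

Ember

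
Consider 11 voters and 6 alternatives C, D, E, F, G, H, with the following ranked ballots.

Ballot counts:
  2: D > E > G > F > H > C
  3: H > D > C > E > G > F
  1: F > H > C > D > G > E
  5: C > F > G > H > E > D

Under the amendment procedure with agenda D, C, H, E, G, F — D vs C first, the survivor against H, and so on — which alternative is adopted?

F

Round 1: D vs C — 5–6, C advances.
Round 2: C vs H — 5–6, H advances.
Round 3: H vs E — 9–2, H advances.
Round 4: H vs G — 4–7, G advances.
Round 5: G vs F — 5–6, F advances.
The agenda winner is F.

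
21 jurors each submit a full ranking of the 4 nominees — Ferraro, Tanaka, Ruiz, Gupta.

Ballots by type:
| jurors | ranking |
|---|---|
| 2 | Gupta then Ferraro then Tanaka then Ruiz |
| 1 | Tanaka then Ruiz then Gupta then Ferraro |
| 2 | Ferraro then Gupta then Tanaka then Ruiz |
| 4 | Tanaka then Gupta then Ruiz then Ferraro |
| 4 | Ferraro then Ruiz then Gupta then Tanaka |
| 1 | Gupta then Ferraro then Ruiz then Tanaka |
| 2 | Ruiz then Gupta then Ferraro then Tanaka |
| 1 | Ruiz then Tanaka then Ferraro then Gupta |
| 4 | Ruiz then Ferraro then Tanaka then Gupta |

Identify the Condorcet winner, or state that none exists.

Check each pair by majority over 21 ballots:
Ferraro vs Tanaka: Ferraro is ranked higher on 2+2+4+1+2+4 = 15 ballots, Tanaka on 6. Ferraro wins 15–6.
Ferraro vs Ruiz: Ferraro is ranked higher on 2+2+4+1 = 9 ballots, Ruiz on 12. Ruiz wins 12–9.
Ferraro vs Gupta: Ferraro is ranked higher on 2+4+1+4 = 11 ballots, Gupta on 10. Ferraro wins 11–10.
Tanaka vs Ruiz: Tanaka is ranked higher on 2+1+2+4 = 9 ballots, Ruiz on 12. Ruiz wins 12–9.
Tanaka vs Gupta: 1+4+1+4 = 10 for Tanaka, 11 for Gupta — Gupta by 11–10.
Ruiz vs Gupta: Ruiz is ranked higher on 1+4+2+1+4 = 12 ballots, Gupta on 9. Ruiz wins 12–9.
Ruiz defeats every rival head-to-head and is the Condorcet winner.

Ruiz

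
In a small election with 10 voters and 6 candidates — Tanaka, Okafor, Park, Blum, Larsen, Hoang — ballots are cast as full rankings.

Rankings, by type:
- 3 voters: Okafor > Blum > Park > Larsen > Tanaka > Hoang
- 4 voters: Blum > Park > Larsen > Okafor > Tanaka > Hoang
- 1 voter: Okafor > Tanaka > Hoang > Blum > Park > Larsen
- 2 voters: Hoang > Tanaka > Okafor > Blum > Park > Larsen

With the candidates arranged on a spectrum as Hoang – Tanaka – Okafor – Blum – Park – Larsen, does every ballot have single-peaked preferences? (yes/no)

Axis positions: Hoang=1, Tanaka=2, Okafor=3, Blum=4, Park=5, Larsen=6.
Type 1 (peak Okafor at position 3): ranking walks positions 3-4-5-6-2-1, expanding outward from the peak — single-peaked.
Type 2 (peak Blum at position 4): ranking walks positions 4-5-6-3-2-1, expanding outward from the peak — single-peaked.
Type 3 (peak Okafor at position 3): ranking walks positions 3-2-1-4-5-6, expanding outward from the peak — single-peaked.
Type 4 (peak Hoang at position 1): ranking walks positions 1-2-3-4-5-6, expanding outward from the peak — single-peaked.
Every ranking is single-peaked on this axis.

yes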